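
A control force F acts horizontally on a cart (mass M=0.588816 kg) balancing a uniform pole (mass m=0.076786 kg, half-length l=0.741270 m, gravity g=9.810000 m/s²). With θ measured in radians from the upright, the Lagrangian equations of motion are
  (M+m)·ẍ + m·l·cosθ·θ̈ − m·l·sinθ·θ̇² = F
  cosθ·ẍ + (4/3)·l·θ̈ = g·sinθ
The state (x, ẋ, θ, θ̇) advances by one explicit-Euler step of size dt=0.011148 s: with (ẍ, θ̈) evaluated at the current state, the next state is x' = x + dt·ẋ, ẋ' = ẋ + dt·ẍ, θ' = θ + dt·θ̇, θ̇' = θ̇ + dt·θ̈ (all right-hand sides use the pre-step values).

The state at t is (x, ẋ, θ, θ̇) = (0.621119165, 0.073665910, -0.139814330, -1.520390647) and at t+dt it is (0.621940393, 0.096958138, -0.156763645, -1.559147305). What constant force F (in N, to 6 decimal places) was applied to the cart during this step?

F = 1.213069 N

ẍ = (ẋ'−ẋ)/dt = (0.096958138−0.073665910)/0.011148 = 2.089364
θ̈ = (θ̇'−θ̇)/dt = (-1.559147305−-1.520390647)/0.011148 = -3.476557
sinθ=-0.139359, cosθ=0.990242
F = (M+m)·ẍ + m·l·cosθ·θ̈ − m·l·sinθ·θ̇² = 1.390685 + -0.195952 − -0.018336 = 1.213069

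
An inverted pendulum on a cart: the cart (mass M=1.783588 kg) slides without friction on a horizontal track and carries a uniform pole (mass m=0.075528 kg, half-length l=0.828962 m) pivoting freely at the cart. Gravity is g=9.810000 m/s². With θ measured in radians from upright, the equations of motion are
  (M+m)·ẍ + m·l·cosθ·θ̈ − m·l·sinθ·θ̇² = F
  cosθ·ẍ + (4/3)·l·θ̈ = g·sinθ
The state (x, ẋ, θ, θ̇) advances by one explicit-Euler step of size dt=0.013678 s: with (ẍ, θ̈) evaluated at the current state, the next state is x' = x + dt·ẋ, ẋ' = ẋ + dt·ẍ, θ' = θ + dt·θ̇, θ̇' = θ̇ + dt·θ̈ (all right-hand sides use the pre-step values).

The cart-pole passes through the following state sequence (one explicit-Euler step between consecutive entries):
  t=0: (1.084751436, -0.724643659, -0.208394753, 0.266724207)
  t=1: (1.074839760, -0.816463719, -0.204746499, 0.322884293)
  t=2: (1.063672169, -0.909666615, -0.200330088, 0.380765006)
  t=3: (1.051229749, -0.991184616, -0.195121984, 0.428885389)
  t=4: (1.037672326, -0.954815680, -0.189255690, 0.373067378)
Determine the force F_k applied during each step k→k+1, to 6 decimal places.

F_0 = -12.227770 N
F_1 = -12.407416 N
F_2 = -10.862272 N
F_3 = 4.694851 N

step 0→1:
  ẍ = (ẋ'−ẋ)/dt = (-0.816463719−-0.724643659)/0.013678 = -6.712974
  θ̈ = (θ̇'−θ̇)/dt = (0.322884293−0.266724207)/0.013678 = 4.105870
  sinθ=-0.206890, cosθ=0.978364
  F = (M+m)·ẍ + m·l·cosθ·θ̈ − m·l·sinθ·θ̇² = -12.480198 + 0.251506 − -0.000922 = -12.227770
step 1→2:
  ẍ = (ẋ'−ẋ)/dt = (-0.909666615−-0.816463719)/0.013678 = -6.814073
  θ̈ = (θ̇'−θ̇)/dt = (0.380765006−0.322884293)/0.013678 = 4.231665
  sinθ=-0.203319, cosθ=0.979113
  F = (M+m)·ẍ + m·l·cosθ·θ̈ − m·l·sinθ·θ̇² = -12.668153 + 0.259410 − -0.001327 = -12.407416
step 2→3:
  ẍ = (ẋ'−ẋ)/dt = (-0.991184616−-0.909666615)/0.013678 = -5.959789
  θ̈ = (θ̇'−θ̇)/dt = (0.428885389−0.380765006)/0.013678 = 3.518086
  sinθ=-0.198993, cosθ=0.980001
  F = (M+m)·ẍ + m·l·cosθ·θ̈ − m·l·sinθ·θ̇² = -11.079940 + 0.215862 − -0.001806 = -10.862272
step 3→4:
  ẍ = (ẋ'−ẋ)/dt = (-0.954815680−-0.991184616)/0.013678 = 2.658937
  θ̈ = (θ̇'−θ̇)/dt = (0.373067378−0.428885389)/0.013678 = -4.080861
  sinθ=-0.193886, cosθ=0.981024
  F = (M+m)·ẍ + m·l·cosθ·θ̈ − m·l·sinθ·θ̇² = 4.943272 + -0.250654 − -0.002233 = 4.694851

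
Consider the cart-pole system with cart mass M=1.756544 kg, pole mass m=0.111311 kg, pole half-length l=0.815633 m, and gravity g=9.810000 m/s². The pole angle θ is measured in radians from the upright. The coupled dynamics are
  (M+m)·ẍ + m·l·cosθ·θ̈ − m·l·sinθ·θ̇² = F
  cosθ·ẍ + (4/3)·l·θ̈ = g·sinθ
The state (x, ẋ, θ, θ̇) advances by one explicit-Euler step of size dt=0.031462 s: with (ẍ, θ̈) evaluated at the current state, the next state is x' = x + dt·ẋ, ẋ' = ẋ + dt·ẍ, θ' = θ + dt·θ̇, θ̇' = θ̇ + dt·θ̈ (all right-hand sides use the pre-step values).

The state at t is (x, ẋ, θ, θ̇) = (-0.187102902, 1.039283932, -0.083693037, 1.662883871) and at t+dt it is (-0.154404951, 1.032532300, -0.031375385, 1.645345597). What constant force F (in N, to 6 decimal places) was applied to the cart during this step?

F = -0.430281 N

ẍ = (ẋ'−ẋ)/dt = (1.032532300−1.039283932)/0.031462 = -0.214596
θ̈ = (θ̇'−θ̇)/dt = (1.645345597−1.662883871)/0.031462 = -0.557443
sinθ=-0.083595, cosθ=0.996500
F = (M+m)·ẍ + m·l·cosθ·θ̈ − m·l·sinθ·θ̇² = -0.400835 + -0.050433 − -0.020986 = -0.430281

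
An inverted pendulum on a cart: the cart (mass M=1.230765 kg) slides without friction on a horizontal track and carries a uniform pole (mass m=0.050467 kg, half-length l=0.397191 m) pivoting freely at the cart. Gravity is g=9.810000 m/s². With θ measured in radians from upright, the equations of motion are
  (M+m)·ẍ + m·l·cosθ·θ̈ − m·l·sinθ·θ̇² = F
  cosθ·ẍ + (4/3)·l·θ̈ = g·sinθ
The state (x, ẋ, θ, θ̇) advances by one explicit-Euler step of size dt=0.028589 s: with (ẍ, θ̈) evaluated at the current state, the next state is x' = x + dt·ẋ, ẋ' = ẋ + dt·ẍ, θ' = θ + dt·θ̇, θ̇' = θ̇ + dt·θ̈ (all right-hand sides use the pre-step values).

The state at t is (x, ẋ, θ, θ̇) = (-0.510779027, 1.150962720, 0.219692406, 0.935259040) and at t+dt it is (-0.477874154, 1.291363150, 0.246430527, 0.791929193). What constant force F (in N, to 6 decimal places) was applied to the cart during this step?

ẍ = (ẋ'−ẋ)/dt = (1.291363150−1.150962720)/0.028589 = 4.910995
θ̈ = (θ̇'−θ̇)/dt = (0.791929193−0.935259040)/0.028589 = -5.013461
sinθ=0.217929, cosθ=0.975965
F = (M+m)·ẍ + m·l·cosθ·θ̈ − m·l·sinθ·θ̇² = 6.292124 + -0.098080 − 0.003821 = 6.190223

F = 6.190223 N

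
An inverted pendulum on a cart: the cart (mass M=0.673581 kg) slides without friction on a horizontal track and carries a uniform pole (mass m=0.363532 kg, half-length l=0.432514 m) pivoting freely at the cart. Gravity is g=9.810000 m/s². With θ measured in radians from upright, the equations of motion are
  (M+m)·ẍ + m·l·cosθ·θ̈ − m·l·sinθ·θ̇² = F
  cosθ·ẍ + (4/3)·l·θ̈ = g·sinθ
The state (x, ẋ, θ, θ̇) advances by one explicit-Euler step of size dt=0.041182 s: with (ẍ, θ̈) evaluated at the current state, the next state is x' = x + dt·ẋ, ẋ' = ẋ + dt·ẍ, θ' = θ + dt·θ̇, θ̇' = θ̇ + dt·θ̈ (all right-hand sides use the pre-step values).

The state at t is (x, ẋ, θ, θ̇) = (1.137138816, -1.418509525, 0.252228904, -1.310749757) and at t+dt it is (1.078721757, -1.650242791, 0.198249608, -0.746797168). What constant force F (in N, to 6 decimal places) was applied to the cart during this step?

F = -3.818266 N

ẍ = (ẋ'−ẋ)/dt = (-1.650242791−-1.418509525)/0.041182 = -5.627052
θ̈ = (θ̇'−θ̇)/dt = (-0.746797168−-1.310749757)/0.041182 = 13.694153
sinθ=0.249563, cosθ=0.968359
F = (M+m)·ẍ + m·l·cosθ·θ̈ − m·l·sinθ·θ̇² = -5.835889 + 2.085039 − 0.067416 = -3.818266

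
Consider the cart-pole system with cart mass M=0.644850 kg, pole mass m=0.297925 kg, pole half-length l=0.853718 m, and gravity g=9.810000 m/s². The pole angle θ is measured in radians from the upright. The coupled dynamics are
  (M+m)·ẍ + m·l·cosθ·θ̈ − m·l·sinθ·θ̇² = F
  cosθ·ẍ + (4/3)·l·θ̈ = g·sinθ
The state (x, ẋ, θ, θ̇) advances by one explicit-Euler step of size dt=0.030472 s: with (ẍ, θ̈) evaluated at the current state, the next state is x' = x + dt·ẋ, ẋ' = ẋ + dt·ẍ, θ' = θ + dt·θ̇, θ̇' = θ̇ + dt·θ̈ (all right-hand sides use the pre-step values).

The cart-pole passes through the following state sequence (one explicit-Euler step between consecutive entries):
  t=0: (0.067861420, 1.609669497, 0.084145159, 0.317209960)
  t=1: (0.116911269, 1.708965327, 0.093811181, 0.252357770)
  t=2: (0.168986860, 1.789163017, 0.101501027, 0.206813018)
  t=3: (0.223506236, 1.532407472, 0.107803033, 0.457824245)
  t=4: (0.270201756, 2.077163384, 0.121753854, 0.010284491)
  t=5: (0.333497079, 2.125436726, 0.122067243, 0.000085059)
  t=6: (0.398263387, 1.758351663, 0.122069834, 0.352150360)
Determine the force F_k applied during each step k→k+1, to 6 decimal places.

step 0→1:
  ẍ = (ẋ'−ẋ)/dt = (1.708965327−1.609669497)/0.030472 = 3.258592
  θ̈ = (θ̇'−θ̇)/dt = (0.252357770−0.317209960)/0.030472 = -2.128255
  sinθ=0.084046, cosθ=0.996462
  F = (M+m)·ẍ + m·l·cosθ·θ̈ − m·l·sinθ·θ̇² = 3.072120 + -0.539394 − 0.002151 = 2.530575
step 1→2:
  ẍ = (ẋ'−ẋ)/dt = (1.789163017−1.708965327)/0.030472 = 2.631849
  θ̈ = (θ̇'−θ̇)/dt = (0.206813018−0.252357770)/0.030472 = -1.494643
  sinθ=0.093674, cosθ=0.995603
  F = (M+m)·ẍ + m·l·cosθ·θ̈ − m·l·sinθ·θ̇² = 2.481241 + -0.378482 − 0.001517 = 2.101242
step 2→3:
  ẍ = (ẋ'−ẋ)/dt = (1.532407472−1.789163017)/0.030472 = -8.425950
  θ̈ = (θ̇'−θ̇)/dt = (0.457824245−0.206813018)/0.030472 = 8.237439
  sinθ=0.101327, cosθ=0.994853
  F = (M+m)·ẍ + m·l·cosθ·θ̈ − m·l·sinθ·θ̇² = -7.943775 + 2.084359 − 0.001102 = -5.860518
step 3→4:
  ẍ = (ẋ'−ẋ)/dt = (2.077163384−1.532407472)/0.030472 = 17.877262
  θ̈ = (θ̇'−θ̇)/dt = (0.010284491−0.457824245)/0.030472 = -14.686918
  sinθ=0.107594, cosθ=0.994195
  F = (M+m)·ẍ + m·l·cosθ·θ̈ − m·l·sinθ·θ̇² = 16.854235 + -3.713843 − 0.005736 = 13.134656
step 4→5:
  ẍ = (ẋ'−ẋ)/dt = (2.125436726−2.077163384)/0.030472 = 1.584187
  θ̈ = (θ̇'−θ̇)/dt = (0.000085059−0.010284491)/0.030472 = -0.334715
  sinθ=0.121453, cosθ=0.992597
  F = (M+m)·ẍ + m·l·cosθ·θ̈ − m·l·sinθ·θ̇² = 1.493532 + -0.084502 − 0.000003 = 1.409026
step 5→6:
  ẍ = (ẋ'−ẋ)/dt = (1.758351663−2.125436726)/0.030472 = -12.046635
  θ̈ = (θ̇'−θ̇)/dt = (0.352150360−0.000085059)/0.030472 = 11.553731
  sinθ=0.121764, cosθ=0.992559
  F = (M+m)·ẍ + m·l·cosθ·θ̈ − m·l·sinθ·θ̇² = -11.357266 + 2.916755 − 0.000000 = -8.440511

F_0 = 2.530575 N
F_1 = 2.101242 N
F_2 = -5.860518 N
F_3 = 13.134656 N
F_4 = 1.409026 N
F_5 = -8.440511 N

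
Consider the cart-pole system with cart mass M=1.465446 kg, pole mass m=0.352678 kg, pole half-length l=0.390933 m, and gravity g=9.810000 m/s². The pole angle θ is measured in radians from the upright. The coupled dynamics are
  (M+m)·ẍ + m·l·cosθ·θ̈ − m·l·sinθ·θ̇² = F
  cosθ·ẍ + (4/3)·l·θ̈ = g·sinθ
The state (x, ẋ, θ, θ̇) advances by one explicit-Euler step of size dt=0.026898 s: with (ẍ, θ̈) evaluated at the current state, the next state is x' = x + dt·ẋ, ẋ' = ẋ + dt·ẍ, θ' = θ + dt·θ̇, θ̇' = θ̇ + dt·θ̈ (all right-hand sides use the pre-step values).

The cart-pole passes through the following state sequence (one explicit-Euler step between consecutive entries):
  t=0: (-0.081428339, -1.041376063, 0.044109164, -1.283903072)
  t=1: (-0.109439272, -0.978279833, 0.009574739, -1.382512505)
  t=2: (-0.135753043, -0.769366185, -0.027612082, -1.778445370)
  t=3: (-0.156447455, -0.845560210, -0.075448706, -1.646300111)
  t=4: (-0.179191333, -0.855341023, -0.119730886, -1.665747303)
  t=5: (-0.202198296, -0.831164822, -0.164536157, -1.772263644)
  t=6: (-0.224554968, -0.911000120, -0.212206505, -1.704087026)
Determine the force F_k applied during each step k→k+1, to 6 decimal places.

step 0→1:
  ẍ = (ẋ'−ẋ)/dt = (-0.978279833−-1.041376063)/0.026898 = 2.345759
  θ̈ = (θ̇'−θ̇)/dt = (-1.382512505−-1.283903072)/0.026898 = -3.666051
  sinθ=0.044095, cosθ=0.999027
  F = (M+m)·ẍ + m·l·cosθ·θ̈ − m·l·sinθ·θ̇² = 4.264881 + -0.504960 − 0.010022 = 3.749900
step 1→2:
  ẍ = (ẋ'−ẋ)/dt = (-0.769366185−-0.978279833)/0.026898 = 7.766884
  θ̈ = (θ̇'−θ̇)/dt = (-1.778445370−-1.382512505)/0.026898 = -14.719788
  sinθ=0.009575, cosθ=0.999954
  F = (M+m)·ẍ + m·l·cosθ·θ̈ − m·l·sinθ·θ̇² = 14.121158 + -2.029375 − 0.002523 = 12.089260
step 2→3:
  ẍ = (ẋ'−ẋ)/dt = (-0.845560210−-0.769366185)/0.026898 = -2.832702
  θ̈ = (θ̇'−θ̇)/dt = (-1.646300111−-1.778445370)/0.026898 = 4.912828
  sinθ=-0.027609, cosθ=0.999619
  F = (M+m)·ẍ + m·l·cosθ·θ̈ − m·l·sinθ·θ̇² = -5.150204 + 0.677090 − -0.012039 = -4.461074
step 3→4:
  ẍ = (ẋ'−ẋ)/dt = (-0.855341023−-0.845560210)/0.026898 = -0.363626
  θ̈ = (θ̇'−θ̇)/dt = (-1.665747303−-1.646300111)/0.026898 = -0.722998
  sinθ=-0.075377, cosθ=0.997155
  F = (M+m)·ẍ + m·l·cosθ·θ̈ − m·l·sinθ·θ̇² = -0.661117 + -0.099399 − -0.028167 = -0.732349
step 4→5:
  ẍ = (ẋ'−ẋ)/dt = (-0.831164822−-0.855341023)/0.026898 = 0.898810
  θ̈ = (θ̇'−θ̇)/dt = (-1.772263644−-1.665747303)/0.026898 = -3.960010
  sinθ=-0.119445, cosθ=0.992841
  F = (M+m)·ẍ + m·l·cosθ·θ̈ − m·l·sinθ·θ̇² = 1.634149 + -0.542071 − -0.045695 = 1.137772
step 5→6:
  ẍ = (ẋ'−ẋ)/dt = (-0.911000120−-0.831164822)/0.026898 = -2.968076
  θ̈ = (θ̇'−θ̇)/dt = (-1.704087026−-1.772263644)/0.026898 = 2.534635
  sinθ=-0.163795, cosθ=0.986494
  F = (M+m)·ẍ + m·l·cosθ·θ̈ − m·l·sinθ·θ̇² = -5.396330 + 0.344739 − -0.070931 = -4.980659

F_0 = 3.749900 N
F_1 = 12.089260 N
F_2 = -4.461074 N
F_3 = -0.732349 N
F_4 = 1.137772 N
F_5 = -4.980659 N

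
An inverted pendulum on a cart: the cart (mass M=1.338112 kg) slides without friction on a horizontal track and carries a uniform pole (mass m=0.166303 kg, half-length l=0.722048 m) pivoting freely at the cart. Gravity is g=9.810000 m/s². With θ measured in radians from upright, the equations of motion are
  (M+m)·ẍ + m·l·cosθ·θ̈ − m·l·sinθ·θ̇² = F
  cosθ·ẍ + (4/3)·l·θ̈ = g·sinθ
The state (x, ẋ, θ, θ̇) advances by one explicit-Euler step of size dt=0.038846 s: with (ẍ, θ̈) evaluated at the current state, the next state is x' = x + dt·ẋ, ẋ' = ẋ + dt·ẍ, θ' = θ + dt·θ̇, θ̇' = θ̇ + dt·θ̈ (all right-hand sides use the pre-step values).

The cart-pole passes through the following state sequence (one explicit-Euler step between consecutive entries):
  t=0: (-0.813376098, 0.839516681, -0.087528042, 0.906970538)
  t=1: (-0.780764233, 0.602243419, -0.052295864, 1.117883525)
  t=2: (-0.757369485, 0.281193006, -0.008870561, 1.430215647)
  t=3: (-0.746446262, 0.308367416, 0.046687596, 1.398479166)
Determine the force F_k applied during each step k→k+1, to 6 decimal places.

step 0→1:
  ẍ = (ẋ'−ẋ)/dt = (0.602243419−0.839516681)/0.038846 = -6.108049
  θ̈ = (θ̇'−θ̇)/dt = (1.117883525−0.906970538)/0.038846 = 5.429465
  sinθ=-0.087416, cosθ=0.996172
  F = (M+m)·ẍ + m·l·cosθ·θ̈ − m·l·sinθ·θ̇² = -9.189040 + 0.649468 − -0.008635 = -8.530938
step 1→2:
  ẍ = (ẋ'−ẋ)/dt = (0.281193006−0.602243419)/0.038846 = -8.264697
  θ̈ = (θ̇'−θ̇)/dt = (1.430215647−1.117883525)/0.038846 = 8.040265
  sinθ=-0.052272, cosθ=0.998633
  F = (M+m)·ẍ + m·l·cosθ·θ̈ − m·l·sinθ·θ̇² = -12.433534 + 0.964145 − -0.007844 = -11.461545
step 2→3:
  ẍ = (ẋ'−ẋ)/dt = (0.308367416−0.281193006)/0.038846 = 0.699542
  θ̈ = (θ̇'−θ̇)/dt = (1.398479166−1.430215647)/0.038846 = -0.816982
  sinθ=-0.008870, cosθ=0.999961
  F = (M+m)·ẍ + m·l·cosθ·θ̈ − m·l·sinθ·θ̇² = 1.052402 + -0.098098 − -0.002179 = 0.956482

F_0 = -8.530938 N
F_1 = -11.461545 N
F_2 = 0.956482 N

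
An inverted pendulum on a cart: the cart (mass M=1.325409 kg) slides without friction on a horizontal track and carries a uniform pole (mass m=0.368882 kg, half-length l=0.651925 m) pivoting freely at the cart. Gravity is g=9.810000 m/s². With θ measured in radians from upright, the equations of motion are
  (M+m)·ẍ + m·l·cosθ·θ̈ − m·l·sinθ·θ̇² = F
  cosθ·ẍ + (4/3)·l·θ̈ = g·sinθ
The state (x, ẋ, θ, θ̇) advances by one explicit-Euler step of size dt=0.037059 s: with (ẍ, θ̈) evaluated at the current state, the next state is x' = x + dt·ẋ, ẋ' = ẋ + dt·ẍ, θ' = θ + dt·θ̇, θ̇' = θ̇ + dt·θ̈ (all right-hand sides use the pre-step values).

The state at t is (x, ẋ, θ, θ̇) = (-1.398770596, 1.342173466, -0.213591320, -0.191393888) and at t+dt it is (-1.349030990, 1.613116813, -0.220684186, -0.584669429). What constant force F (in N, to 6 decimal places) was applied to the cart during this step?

F = 9.895005 N

ẍ = (ẋ'−ẋ)/dt = (1.613116813−1.342173466)/0.037059 = 7.311135
θ̈ = (θ̇'−θ̇)/dt = (-0.584669429−-0.191393888)/0.037059 = -10.612147
sinθ=-0.211971, cosθ=0.977276
F = (M+m)·ẍ + m·l·cosθ·θ̈ − m·l·sinθ·θ̇² = 12.387190 + -2.494052 − -0.001867 = 9.895005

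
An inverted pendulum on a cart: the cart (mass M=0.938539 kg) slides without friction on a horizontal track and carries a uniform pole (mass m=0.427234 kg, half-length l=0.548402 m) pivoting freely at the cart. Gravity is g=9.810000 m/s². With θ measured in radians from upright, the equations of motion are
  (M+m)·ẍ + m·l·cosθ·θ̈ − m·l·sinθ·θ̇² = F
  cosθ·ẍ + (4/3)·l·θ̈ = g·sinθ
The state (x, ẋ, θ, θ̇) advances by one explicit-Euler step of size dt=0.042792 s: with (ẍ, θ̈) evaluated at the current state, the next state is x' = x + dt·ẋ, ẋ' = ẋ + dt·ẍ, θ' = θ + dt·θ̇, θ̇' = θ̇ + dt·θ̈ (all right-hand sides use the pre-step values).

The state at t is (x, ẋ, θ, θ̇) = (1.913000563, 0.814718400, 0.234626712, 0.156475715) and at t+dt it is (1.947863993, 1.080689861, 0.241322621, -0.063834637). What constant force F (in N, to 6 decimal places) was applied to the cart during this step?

F = 7.314358 N

ẍ = (ẋ'−ẋ)/dt = (1.080689861−0.814718400)/0.042792 = 6.215448
θ̈ = (θ̇'−θ̇)/dt = (-0.063834637−0.156475715)/0.042792 = -5.148400
sinθ=0.232480, cosθ=0.972601
F = (M+m)·ẍ + m·l·cosθ·θ̈ − m·l·sinθ·θ̇² = 8.488891 + -1.173200 − 0.001334 = 7.314358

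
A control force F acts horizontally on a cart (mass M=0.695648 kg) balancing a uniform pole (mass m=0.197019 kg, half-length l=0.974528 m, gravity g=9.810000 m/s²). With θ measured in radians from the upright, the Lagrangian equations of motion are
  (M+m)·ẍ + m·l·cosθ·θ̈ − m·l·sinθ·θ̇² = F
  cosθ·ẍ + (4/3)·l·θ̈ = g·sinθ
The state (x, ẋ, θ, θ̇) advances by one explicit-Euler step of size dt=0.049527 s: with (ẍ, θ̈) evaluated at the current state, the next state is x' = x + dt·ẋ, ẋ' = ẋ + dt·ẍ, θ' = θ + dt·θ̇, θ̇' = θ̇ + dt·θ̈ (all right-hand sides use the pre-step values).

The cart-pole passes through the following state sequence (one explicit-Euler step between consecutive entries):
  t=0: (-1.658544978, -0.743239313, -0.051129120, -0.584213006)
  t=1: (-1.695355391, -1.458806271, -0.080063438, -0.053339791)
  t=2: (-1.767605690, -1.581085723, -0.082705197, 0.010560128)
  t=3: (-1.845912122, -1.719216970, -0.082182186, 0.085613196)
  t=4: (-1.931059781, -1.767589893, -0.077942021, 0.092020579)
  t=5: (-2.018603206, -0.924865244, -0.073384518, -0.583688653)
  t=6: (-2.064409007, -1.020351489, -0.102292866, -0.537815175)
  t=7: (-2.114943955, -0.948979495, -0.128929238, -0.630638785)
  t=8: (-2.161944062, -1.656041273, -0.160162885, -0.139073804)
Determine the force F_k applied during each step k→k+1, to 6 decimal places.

step 0→1:
  ẍ = (ẋ'−ẋ)/dt = (-1.458806271−-0.743239313)/0.049527 = -14.448017
  θ̈ = (θ̇'−θ̇)/dt = (-0.053339791−-0.584213006)/0.049527 = 10.718865
  sinθ=-0.051107, cosθ=0.998693
  F = (M+m)·ẍ + m·l·cosθ·θ̈ − m·l·sinθ·θ̇² = -12.897268 + 2.055338 − -0.003349 = -10.838581
step 1→2:
  ẍ = (ẋ'−ẋ)/dt = (-1.581085723−-1.458806271)/0.049527 = -2.468945
  θ̈ = (θ̇'−θ̇)/dt = (0.010560128−-0.053339791)/0.049527 = 1.290204
  sinθ=-0.079978, cosθ=0.996797
  F = (M+m)·ẍ + m·l·cosθ·θ̈ − m·l·sinθ·θ̇² = -2.203946 + 0.246926 − -0.000044 = -1.956976
step 2→3:
  ẍ = (ẋ'−ẋ)/dt = (-1.719216970−-1.581085723)/0.049527 = -2.789009
  θ̈ = (θ̇'−θ̇)/dt = (0.085613196−0.010560128)/0.049527 = 1.515397
  sinθ=-0.082611, cosθ=0.996582
  F = (M+m)·ẍ + m·l·cosθ·θ̈ − m·l·sinθ·θ̇² = -2.489656 + 0.289963 − -0.000002 = -2.199692
step 3→4:
  ẍ = (ẋ'−ẋ)/dt = (-1.767589893−-1.719216970)/0.049527 = -0.976698
  θ̈ = (θ̇'−θ̇)/dt = (0.092020579−0.085613196)/0.049527 = 0.129372
  sinθ=-0.082090, cosθ=0.996625
  F = (M+m)·ẍ + m·l·cosθ·θ̈ − m·l·sinθ·θ̇² = -0.871866 + 0.024756 − -0.000116 = -0.846995
step 4→5:
  ẍ = (ẋ'−ẋ)/dt = (-0.924865244−-1.767589893)/0.049527 = 17.015459
  θ̈ = (θ̇'−θ̇)/dt = (-0.583688653−0.092020579)/0.049527 = -13.643250
  sinθ=-0.077863, cosθ=0.996964
  F = (M+m)·ẍ + m·l·cosθ·θ̈ − m·l·sinθ·θ̇² = 15.189139 + -2.611559 − -0.000127 = 12.577707
step 5→6:
  ẍ = (ẋ'−ẋ)/dt = (-1.020351489−-0.924865244)/0.049527 = -1.927963
  θ̈ = (θ̇'−θ̇)/dt = (-0.537815175−-0.583688653)/0.049527 = 0.926232
  sinθ=-0.073319, cosθ=0.997309
  F = (M+m)·ẍ + m·l·cosθ·θ̈ − m·l·sinθ·θ̇² = -1.721029 + 0.177358 − -0.004796 = -1.538875
step 6→7:
  ẍ = (ẋ'−ẋ)/dt = (-0.948979495−-1.020351489)/0.049527 = 1.441072
  θ̈ = (θ̇'−θ̇)/dt = (-0.630638785−-0.537815175)/0.049527 = -1.874202
  sinθ=-0.102115, cosθ=0.994773
  F = (M+m)·ẍ + m·l·cosθ·θ̈ − m·l·sinθ·θ̇² = 1.286398 + -0.357967 − -0.005671 = 0.934102
step 7→8:
  ẍ = (ẋ'−ẋ)/dt = (-1.656041273−-0.948979495)/0.049527 = -14.276289
  θ̈ = (θ̇'−θ̇)/dt = (-0.139073804−-0.630638785)/0.049527 = 9.925192
  sinθ=-0.128572, cosθ=0.991700
  F = (M+m)·ẍ + m·l·cosθ·θ̈ − m·l·sinθ·θ̇² = -12.743972 + 1.889826 − -0.009818 = -10.844329

F_0 = -10.838581 N
F_1 = -1.956976 N
F_2 = -2.199692 N
F_3 = -0.846995 N
F_4 = 12.577707 N
F_5 = -1.538875 N
F_6 = 0.934102 N
F_7 = -10.844329 N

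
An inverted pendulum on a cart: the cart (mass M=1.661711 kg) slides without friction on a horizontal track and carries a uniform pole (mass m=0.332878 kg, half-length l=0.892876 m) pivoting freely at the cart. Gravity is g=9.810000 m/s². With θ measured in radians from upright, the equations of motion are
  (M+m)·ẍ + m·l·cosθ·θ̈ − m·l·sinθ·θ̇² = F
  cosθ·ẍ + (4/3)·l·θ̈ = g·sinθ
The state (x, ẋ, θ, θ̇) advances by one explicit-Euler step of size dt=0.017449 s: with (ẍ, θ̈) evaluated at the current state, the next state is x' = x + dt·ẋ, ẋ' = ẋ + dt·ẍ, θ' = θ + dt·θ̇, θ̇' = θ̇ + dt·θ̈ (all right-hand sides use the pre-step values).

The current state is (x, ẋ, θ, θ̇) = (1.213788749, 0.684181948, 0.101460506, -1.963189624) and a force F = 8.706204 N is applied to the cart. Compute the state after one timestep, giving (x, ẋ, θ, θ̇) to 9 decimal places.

sinθ=0.101286519, cosθ=0.994857297
temp = (F + m·l·θ̇²·sinθ)/(M+m) = (8.706204 + 0.116025217)/1.994589 = 4.423081255
θ̈ = (g·sinθ − cosθ·temp)/(l·(4/3 − m·cos²θ/(M+m))) = -3.266209715
ẍ = temp − m·l·θ̈·cosθ/(M+m) = 4.907284482
Euler: x'=1.213788749+0.017449·0.684181948=1.225727040, ẋ'=0.684181948+0.017449·4.907284482=0.769809155
       θ'=0.101460506+0.017449·-1.963189624=0.067204810, θ̇'=-1.963189624+0.017449·-3.266209715=-2.020181717

(1.225727040, 0.769809155, 0.067204810, -2.020181717)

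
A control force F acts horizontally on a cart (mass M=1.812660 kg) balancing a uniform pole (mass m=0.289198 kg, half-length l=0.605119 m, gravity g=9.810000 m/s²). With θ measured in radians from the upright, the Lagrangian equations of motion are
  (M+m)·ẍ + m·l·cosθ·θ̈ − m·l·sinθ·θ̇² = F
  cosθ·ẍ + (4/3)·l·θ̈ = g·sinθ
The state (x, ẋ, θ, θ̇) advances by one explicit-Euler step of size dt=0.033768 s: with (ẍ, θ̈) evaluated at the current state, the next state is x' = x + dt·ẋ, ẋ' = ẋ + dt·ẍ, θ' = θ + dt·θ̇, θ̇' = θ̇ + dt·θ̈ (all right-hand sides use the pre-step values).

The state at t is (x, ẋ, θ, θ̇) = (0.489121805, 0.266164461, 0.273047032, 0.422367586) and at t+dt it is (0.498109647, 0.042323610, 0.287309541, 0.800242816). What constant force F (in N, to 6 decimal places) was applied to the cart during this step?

ẍ = (ẋ'−ẋ)/dt = (0.042323610−0.266164461)/0.033768 = -6.628786
θ̈ = (θ̇'−θ̇)/dt = (0.800242816−0.422367586)/0.033768 = 11.190335
sinθ=0.269667, cosθ=0.962954
F = (M+m)·ẍ + m·l·cosθ·θ̈ − m·l·sinθ·θ̇² = -13.932767 + 1.885752 − 0.008419 = -12.055434

F = -12.055434 N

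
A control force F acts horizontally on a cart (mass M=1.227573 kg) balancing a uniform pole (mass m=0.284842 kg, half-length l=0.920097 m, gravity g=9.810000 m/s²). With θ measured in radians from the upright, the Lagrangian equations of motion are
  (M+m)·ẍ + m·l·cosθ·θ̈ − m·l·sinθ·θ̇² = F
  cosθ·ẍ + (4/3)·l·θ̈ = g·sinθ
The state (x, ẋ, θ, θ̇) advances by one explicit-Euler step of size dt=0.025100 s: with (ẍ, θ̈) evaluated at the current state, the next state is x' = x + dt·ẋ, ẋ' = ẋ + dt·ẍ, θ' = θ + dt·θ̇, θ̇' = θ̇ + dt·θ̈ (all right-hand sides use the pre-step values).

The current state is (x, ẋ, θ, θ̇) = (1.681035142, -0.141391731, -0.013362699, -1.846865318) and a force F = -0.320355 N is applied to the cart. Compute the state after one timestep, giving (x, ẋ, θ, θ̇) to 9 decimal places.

sinθ=-0.013362301, cosθ=0.999910720
temp = (F + m·l·θ̇²·sinθ)/(M+m) = (-0.320355 + -0.011945088)/1.512415 = -0.219714885
θ̈ = (g·sinθ − cosθ·temp)/(l·(4/3 − m·cos²θ/(M+m))) = 0.084107980
ẍ = temp − m·l·θ̈·cosθ/(M+m) = -0.234288426
Euler: x'=1.681035142+0.025100·-0.141391731=1.677486210, ẋ'=-0.141391731+0.025100·-0.234288426=-0.147272370
       θ'=-0.013362699+0.025100·-1.846865318=-0.059719018, θ̇'=-1.846865318+0.025100·0.084107980=-1.844754208

(1.677486210, -0.147272370, -0.059719018, -1.844754208)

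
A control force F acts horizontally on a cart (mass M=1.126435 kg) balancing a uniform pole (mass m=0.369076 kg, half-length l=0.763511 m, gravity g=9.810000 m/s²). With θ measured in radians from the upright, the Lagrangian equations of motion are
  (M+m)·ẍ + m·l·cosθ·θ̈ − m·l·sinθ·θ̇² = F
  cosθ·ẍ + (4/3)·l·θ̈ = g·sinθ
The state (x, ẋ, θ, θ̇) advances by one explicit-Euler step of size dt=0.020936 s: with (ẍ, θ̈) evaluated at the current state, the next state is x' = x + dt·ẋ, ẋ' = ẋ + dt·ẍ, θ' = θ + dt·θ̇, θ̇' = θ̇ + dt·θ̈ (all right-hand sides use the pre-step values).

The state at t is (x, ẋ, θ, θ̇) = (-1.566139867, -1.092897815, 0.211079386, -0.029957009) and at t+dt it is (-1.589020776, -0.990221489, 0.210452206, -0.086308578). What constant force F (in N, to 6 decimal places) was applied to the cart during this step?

F = 6.592730 N

ẍ = (ẋ'−ẋ)/dt = (-0.990221489−-1.092897815)/0.020936 = 4.904295
θ̈ = (θ̇'−θ̇)/dt = (-0.086308578−-0.029957009)/0.020936 = -2.691611
sinθ=0.209515, cosθ=0.977805
F = (M+m)·ẍ + m·l·cosθ·θ̈ − m·l·sinθ·θ̇² = 7.334428 + -0.741645 − 0.000053 = 6.592730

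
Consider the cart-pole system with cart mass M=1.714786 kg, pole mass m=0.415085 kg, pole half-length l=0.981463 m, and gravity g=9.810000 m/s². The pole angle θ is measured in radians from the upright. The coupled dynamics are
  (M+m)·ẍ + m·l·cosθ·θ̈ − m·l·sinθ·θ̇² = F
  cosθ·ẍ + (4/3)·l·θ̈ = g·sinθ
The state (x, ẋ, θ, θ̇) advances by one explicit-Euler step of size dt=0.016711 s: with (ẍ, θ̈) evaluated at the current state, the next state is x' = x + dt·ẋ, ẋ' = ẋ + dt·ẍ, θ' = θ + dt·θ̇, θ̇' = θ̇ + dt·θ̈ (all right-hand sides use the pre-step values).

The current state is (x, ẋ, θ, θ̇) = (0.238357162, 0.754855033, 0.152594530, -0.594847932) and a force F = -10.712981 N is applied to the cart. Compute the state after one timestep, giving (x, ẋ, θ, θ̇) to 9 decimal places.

sinθ=0.152003023, cosθ=0.988380029
temp = (F + m·l·θ̇²·sinθ)/(M+m) = (-10.712981 + 0.021911651)/2.129871 = -5.019585387
θ̈ = (g·sinθ − cosθ·temp)/(l·(4/3 − m·cos²θ/(M+m))) = 5.752029254
ẍ = temp − m·l·θ̈·cosθ/(M+m) = -6.107018914
Euler: x'=0.238357162+0.016711·0.754855033=0.250971544, ẋ'=0.754855033+0.016711·-6.107018914=0.652800640
       θ'=0.152594530+0.016711·-0.594847932=0.142654026, θ̇'=-0.594847932+0.016711·5.752029254=-0.498725771

(0.250971544, 0.652800640, 0.142654026, -0.498725771)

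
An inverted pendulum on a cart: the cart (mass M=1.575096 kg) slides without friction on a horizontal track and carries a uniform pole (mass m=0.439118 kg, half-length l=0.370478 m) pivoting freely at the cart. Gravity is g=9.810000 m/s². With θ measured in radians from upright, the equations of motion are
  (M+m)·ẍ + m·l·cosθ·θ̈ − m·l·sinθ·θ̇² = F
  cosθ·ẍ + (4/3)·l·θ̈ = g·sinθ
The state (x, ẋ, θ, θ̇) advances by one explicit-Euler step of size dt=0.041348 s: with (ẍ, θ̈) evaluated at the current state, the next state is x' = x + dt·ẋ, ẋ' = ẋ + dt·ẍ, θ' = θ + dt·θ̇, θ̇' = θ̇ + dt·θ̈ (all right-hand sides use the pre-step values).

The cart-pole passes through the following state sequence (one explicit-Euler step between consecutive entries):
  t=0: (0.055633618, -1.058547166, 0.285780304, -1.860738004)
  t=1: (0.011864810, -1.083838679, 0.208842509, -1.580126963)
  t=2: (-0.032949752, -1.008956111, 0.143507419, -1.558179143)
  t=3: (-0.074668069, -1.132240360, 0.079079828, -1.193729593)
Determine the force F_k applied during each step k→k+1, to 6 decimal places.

step 0→1:
  ẍ = (ẋ'−ẋ)/dt = (-1.083838679−-1.058547166)/0.041348 = -0.611674
  θ̈ = (θ̇'−θ̇)/dt = (-1.580126963−-1.860738004)/0.041348 = 6.786569
  sinθ=0.281906, cosθ=0.959442
  F = (M+m)·ẍ + m·l·cosθ·θ̈ − m·l·sinθ·θ̇² = -1.232043 + 1.059285 − 0.158788 = -0.331547
step 1→2:
  ẍ = (ẋ'−ẋ)/dt = (-1.008956111−-1.083838679)/0.041348 = 1.811032
  θ̈ = (θ̇'−θ̇)/dt = (-1.558179143−-1.580126963)/0.041348 = 0.530807
  sinθ=0.207328, cosθ=0.978272
  F = (M+m)·ẍ + m·l·cosθ·θ̈ − m·l·sinθ·θ̇² = 3.647807 + 0.084477 − 0.084214 = 3.648070
step 2→3:
  ẍ = (ẋ'−ẋ)/dt = (-1.132240360−-1.008956111)/0.041348 = -2.981625
  θ̈ = (θ̇'−θ̇)/dt = (-1.193729593−-1.558179143)/0.041348 = 8.814200
  sinθ=0.143015, cosθ=0.989720
  F = (M+m)·ẍ + m·l·cosθ·θ̈ − m·l·sinθ·θ̇² = -6.005632 + 1.419185 − 0.056489 = -4.642935

F_0 = -0.331547 N
F_1 = 3.648070 N
F_2 = -4.642935 N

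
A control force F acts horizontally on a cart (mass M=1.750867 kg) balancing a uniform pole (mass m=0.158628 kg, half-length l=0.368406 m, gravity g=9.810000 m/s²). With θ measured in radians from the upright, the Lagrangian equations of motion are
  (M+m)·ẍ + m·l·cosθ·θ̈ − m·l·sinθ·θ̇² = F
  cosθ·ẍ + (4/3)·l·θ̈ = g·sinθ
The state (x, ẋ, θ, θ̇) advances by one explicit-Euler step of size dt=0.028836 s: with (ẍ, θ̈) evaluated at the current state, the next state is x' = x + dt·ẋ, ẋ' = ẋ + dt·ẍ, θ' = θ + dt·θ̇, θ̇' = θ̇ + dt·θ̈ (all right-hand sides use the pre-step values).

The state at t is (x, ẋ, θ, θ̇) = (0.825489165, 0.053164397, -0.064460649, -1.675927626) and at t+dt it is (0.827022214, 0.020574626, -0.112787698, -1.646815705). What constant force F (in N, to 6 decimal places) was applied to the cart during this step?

F = -2.088617 N

ẍ = (ẋ'−ẋ)/dt = (0.020574626−0.053164397)/0.028836 = -1.130177
θ̈ = (θ̇'−θ̇)/dt = (-1.646815705−-1.675927626)/0.028836 = 1.009569
sinθ=-0.064416, cosθ=0.997923
F = (M+m)·ẍ + m·l·cosθ·θ̈ − m·l·sinθ·θ̇² = -2.158066 + 0.058876 − -0.010573 = -2.088617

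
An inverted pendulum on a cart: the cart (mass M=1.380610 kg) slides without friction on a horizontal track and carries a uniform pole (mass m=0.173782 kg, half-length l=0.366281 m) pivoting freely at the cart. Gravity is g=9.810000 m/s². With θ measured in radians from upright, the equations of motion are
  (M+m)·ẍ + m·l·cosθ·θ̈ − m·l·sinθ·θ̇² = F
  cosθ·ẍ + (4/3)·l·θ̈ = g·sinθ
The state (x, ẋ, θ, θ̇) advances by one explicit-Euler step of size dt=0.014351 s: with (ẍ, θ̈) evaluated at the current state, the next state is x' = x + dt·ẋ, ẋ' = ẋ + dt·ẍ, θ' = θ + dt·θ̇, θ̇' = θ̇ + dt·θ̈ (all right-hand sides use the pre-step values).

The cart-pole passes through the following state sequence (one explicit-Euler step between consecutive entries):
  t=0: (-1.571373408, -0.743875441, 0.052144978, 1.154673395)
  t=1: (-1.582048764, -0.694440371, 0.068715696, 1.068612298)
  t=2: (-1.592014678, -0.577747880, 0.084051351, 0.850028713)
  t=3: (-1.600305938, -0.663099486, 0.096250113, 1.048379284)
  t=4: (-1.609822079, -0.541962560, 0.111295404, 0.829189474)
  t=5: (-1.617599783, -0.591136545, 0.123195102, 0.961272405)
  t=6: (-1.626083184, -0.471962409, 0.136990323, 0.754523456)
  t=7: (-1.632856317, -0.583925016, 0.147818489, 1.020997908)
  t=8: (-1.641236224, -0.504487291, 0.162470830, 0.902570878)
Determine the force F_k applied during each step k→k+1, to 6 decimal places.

F_0 = 4.968810 N
F_1 = 11.667032 N
F_2 = -8.371836 N
F_3 = 12.146210 N
F_4 = -4.748794 N
F_5 = 11.990742 N
F_6 = -10.961034 N
F_7 = 8.074774 N

step 0→1:
  ẍ = (ẋ'−ẋ)/dt = (-0.694440371−-0.743875441)/0.014351 = 3.444713
  θ̈ = (θ̇'−θ̇)/dt = (1.068612298−1.154673395)/0.014351 = -5.996871
  sinθ=0.052121, cosθ=0.998641
  F = (M+m)·ẍ + m·l·cosθ·θ̈ − m·l·sinθ·θ̇² = 5.354434 + -0.381200 − 0.004423 = 4.968810
step 1→2:
  ẍ = (ẋ'−ẋ)/dt = (-0.577747880−-0.694440371)/0.014351 = 8.131314
  θ̈ = (θ̇'−θ̇)/dt = (0.850028713−1.068612298)/0.014351 = -15.231244
  sinθ=0.068662, cosθ=0.997640
  F = (M+m)·ẍ + m·l·cosθ·θ̈ − m·l·sinθ·θ̇² = 12.639250 + -0.967227 − 0.004991 = 11.667032
step 2→3:
  ẍ = (ẋ'−ẋ)/dt = (-0.663099486−-0.577747880)/0.014351 = -5.947433
  θ̈ = (θ̇'−θ̇)/dt = (1.048379284−0.850028713)/0.014351 = 13.821376
  sinθ=0.083952, cosθ=0.996470
  F = (M+m)·ẍ + m·l·cosθ·θ̈ − m·l·sinθ·θ̇² = -9.244642 + 0.876667 − 0.003861 = -8.371836
step 3→4:
  ẍ = (ẋ'−ẋ)/dt = (-0.541962560−-0.663099486)/0.014351 = 8.441009
  θ̈ = (θ̇'−θ̇)/dt = (0.829189474−1.048379284)/0.014351 = -15.273487
  sinθ=0.096102, cosθ=0.995372
  F = (M+m)·ẍ + m·l·cosθ·θ̈ − m·l·sinθ·θ̇² = 13.120637 + -0.967704 − 0.006723 = 12.146210
step 4→5:
  ẍ = (ẋ'−ẋ)/dt = (-0.591136545−-0.541962560)/0.014351 = -3.426520
  θ̈ = (θ̇'−θ̇)/dt = (0.961272405−0.829189474)/0.014351 = 9.203744
  sinθ=0.111066, cosθ=0.993813
  F = (M+m)·ẍ + m·l·cosθ·θ̈ − m·l·sinθ·θ̇² = -5.326155 + 0.582222 − 0.004861 = -4.748794
step 5→6:
  ẍ = (ẋ'−ẋ)/dt = (-0.471962409−-0.591136545)/0.014351 = 8.304239
  θ̈ = (θ̇'−θ̇)/dt = (0.754523456−0.961272405)/0.014351 = -14.406588
  sinθ=0.122884, cosθ=0.992421
  F = (M+m)·ẍ + m·l·cosθ·θ̈ − m·l·sinθ·θ̇² = 12.908043 + -0.910073 − 0.007228 = 11.990742
step 6→7:
  ẍ = (ẋ'−ẋ)/dt = (-0.583925016−-0.471962409)/0.014351 = -7.801729
  θ̈ = (θ̇'−θ̇)/dt = (1.020997908−0.754523456)/0.014351 = 18.568354
  sinθ=0.136562, cosθ=0.990631
  F = (M+m)·ẍ + m·l·cosθ·θ̈ − m·l·sinθ·θ̇² = -12.126945 + 1.170859 − 0.004949 = -10.961034
step 7→8:
  ẍ = (ẋ'−ẋ)/dt = (-0.504487291−-0.583925016)/0.014351 = 5.535344
  θ̈ = (θ̇'−θ̇)/dt = (0.902570878−1.020997908)/0.014351 = -8.252180
  sinθ=0.147281, cosθ=0.989095
  F = (M+m)·ẍ + m·l·cosθ·θ̈ − m·l·sinθ·θ̇² = 8.604095 + -0.519548 − 0.009773 = 8.074774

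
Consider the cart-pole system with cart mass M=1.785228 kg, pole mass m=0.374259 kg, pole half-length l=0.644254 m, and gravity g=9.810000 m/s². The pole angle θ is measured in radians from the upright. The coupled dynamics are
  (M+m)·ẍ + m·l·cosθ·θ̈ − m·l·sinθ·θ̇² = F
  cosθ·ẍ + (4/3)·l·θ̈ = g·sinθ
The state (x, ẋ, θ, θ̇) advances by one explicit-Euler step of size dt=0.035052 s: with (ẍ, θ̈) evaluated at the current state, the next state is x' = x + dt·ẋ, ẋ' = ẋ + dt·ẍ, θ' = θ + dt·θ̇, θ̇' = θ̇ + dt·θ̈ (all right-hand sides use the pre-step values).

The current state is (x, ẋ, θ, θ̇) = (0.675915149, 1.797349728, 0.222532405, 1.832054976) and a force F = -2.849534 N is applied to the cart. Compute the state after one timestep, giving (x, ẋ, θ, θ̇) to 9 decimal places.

(0.738915852, 1.736900629, 0.286749596, 1.989037183)

sinθ=0.220700288, cosθ=0.975341675
temp = (F + m·l·θ̇²·sinθ)/(M+m) = (-2.849534 + 0.178611444)/2.159487 = -1.236831968
θ̈ = (g·sinθ − cosθ·temp)/(l·(4/3 − m·cos²θ/(M+m))) = 4.478552065
ẍ = temp − m·l·θ̈·cosθ/(M+m) = -1.724554917
Euler: x'=0.675915149+0.035052·1.797349728=0.738915852, ẋ'=1.797349728+0.035052·-1.724554917=1.736900629
       θ'=0.222532405+0.035052·1.832054976=0.286749596, θ̇'=1.832054976+0.035052·4.478552065=1.989037183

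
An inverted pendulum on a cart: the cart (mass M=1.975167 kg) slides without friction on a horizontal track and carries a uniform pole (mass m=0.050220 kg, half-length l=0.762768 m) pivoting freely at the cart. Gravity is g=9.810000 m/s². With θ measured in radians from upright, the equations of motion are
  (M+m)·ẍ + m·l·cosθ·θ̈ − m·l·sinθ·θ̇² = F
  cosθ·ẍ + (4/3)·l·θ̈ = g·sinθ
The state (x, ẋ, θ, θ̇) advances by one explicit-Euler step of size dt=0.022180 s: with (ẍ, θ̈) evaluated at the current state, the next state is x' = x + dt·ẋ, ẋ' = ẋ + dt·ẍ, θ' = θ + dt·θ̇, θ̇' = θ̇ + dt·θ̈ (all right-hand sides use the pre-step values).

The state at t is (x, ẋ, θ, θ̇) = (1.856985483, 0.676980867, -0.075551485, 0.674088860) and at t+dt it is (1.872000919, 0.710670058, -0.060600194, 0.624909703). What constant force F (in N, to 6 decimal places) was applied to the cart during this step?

ẍ = (ẋ'−ẋ)/dt = (0.710670058−0.676980867)/0.022180 = 1.518899
θ̈ = (θ̇'−θ̇)/dt = (0.624909703−0.674088860)/0.022180 = -2.217275
sinθ=-0.075480, cosθ=0.997147
F = (M+m)·ẍ + m·l·cosθ·θ̈ − m·l·sinθ·θ̇² = 3.076359 + -0.084693 − -0.001314 = 2.992980

F = 2.992980 N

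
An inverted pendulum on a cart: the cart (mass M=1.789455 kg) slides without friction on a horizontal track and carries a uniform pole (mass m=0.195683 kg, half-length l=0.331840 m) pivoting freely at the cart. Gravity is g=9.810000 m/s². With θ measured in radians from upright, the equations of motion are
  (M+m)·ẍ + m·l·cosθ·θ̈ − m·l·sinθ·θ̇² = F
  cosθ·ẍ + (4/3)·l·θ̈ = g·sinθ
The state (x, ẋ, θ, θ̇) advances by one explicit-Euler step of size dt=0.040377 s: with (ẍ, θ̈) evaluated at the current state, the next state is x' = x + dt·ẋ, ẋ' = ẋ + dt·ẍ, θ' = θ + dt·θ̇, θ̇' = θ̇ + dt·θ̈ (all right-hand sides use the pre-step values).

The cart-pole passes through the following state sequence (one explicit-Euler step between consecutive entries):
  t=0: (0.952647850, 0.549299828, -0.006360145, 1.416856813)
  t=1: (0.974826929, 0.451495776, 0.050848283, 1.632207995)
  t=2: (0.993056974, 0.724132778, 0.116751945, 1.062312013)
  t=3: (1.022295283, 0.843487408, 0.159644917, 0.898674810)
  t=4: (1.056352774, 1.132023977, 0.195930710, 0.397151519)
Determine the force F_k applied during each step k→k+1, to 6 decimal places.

F_0 = -4.461387 N
F_1 = 12.480086 N
F_2 = 5.598168 N
F_3 = 13.381276 N

step 0→1:
  ẍ = (ẋ'−ẋ)/dt = (0.451495776−0.549299828)/0.040377 = -2.422271
  θ̈ = (θ̇'−θ̇)/dt = (1.632207995−1.416856813)/0.040377 = 5.333511
  sinθ=-0.006360, cosθ=0.999980
  F = (M+m)·ẍ + m·l·cosθ·θ̈ − m·l·sinθ·θ̇² = -4.808543 + 0.346327 − -0.000829 = -4.461387
step 1→2:
  ẍ = (ẋ'−ẋ)/dt = (0.724132778−0.451495776)/0.040377 = 6.752285
  θ̈ = (θ̇'−θ̇)/dt = (1.062312013−1.632207995)/0.040377 = -14.114372
  sinθ=0.050826, cosθ=0.998708
  F = (M+m)·ẍ + m·l·cosθ·θ̈ − m·l·sinθ·θ̇² = 13.404217 + -0.915338 − 0.008793 = 12.480086
step 2→3:
  ẍ = (ẋ'−ẋ)/dt = (0.843487408−0.724132778)/0.040377 = 2.956005
  θ̈ = (θ̇'−θ̇)/dt = (0.898674810−1.062312013)/0.040377 = -4.052733
  sinθ=0.116487, cosθ=0.993192
  F = (M+m)·ẍ + m·l·cosθ·θ̈ − m·l·sinθ·θ̇² = 5.868079 + -0.261374 − 0.008536 = 5.598168
step 3→4:
  ẍ = (ẋ'−ẋ)/dt = (1.132023977−0.843487408)/0.040377 = 7.146063
  θ̈ = (θ̇'−θ̇)/dt = (0.397151519−0.898674810)/0.040377 = -12.421014
  sinθ=0.158968, cosθ=0.987284
  F = (M+m)·ẍ + m·l·cosθ·θ̈ − m·l·sinθ·θ̇² = 14.185920 + -0.796308 − 0.008337 = 13.381276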